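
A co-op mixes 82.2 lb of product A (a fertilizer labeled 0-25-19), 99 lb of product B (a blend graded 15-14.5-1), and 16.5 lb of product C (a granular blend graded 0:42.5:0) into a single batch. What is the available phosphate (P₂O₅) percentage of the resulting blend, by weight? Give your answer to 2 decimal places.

Total mass = 82.2 + 99 + 16.5 = 197.7 lb.
P₂O₅ mass = 25%×82.2 + 14.5%×99 + 42.5%×16.5 = 41.9175 lb.
% P₂O₅ = 41.9175 / 197.7 = 21.2026%.

21.20% P₂O₅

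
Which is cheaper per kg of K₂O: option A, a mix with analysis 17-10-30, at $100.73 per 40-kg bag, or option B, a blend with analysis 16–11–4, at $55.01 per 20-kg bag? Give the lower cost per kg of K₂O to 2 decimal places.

option A: K₂O per bag = 40 × 30% = 12 kg; cost = 100.73 / 12 = $8.3942/kg K₂O.
option B: K₂O per bag = 20 × 4% = 0.8 kg; cost = 55.01 / 0.8 = $68.7625/kg K₂O.
option A is cheaper.

$8.39 per kg K₂O (option A)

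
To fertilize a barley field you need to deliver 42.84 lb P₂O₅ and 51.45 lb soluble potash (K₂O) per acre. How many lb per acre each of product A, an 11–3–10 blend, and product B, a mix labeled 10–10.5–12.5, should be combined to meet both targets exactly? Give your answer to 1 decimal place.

Per-acre balance (a = product A, b = product B):
P₂O₅: 0.03·a + 0.105·b = 42.84
K₂O: 0.1·a + 0.125·b = 51.45
Solving simultaneously: a = 7, b = 406.

7.0 lb product A, 406.0 lb product B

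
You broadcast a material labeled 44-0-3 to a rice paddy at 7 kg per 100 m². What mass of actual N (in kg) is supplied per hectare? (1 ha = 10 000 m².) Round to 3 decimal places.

308.000 kg N per hectare

nitrogen per 100 m² = 7 × 44% = 3.08 kg.
Convert to per hectare: 3.08 × 100 = 308 kg.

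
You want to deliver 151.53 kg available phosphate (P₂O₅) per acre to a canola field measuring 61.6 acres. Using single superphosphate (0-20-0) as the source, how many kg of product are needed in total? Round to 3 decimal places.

Product per acre = 151.53 / 20% = 757.65 kg.
Total product = 757.65 × 61.6 = 46671.24 kg.

46671.240 kg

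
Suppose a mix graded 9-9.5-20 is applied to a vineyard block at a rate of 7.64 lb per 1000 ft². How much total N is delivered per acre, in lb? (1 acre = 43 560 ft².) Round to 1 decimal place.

30.0 lb N per acre

nitrogen per 1000 ft² = 7.64 × 9% = 0.6876 lb.
Convert to per acre: 0.6876 × 43.56 = 29.9519 lb.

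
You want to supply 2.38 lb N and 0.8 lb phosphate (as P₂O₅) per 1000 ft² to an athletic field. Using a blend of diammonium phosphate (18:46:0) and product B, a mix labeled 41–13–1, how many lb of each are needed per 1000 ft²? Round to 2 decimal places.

Per-1000 ft² balance (a = diammonium phosphate, b = product B):
N: 0.18·a + 0.41·b = 2.38
P₂O₅: 0.46·a + 0.13·b = 0.8
Solving simultaneously: a = 0.112591, b = 5.75545.

0.11 lb diammonium phosphate, 5.76 lb product B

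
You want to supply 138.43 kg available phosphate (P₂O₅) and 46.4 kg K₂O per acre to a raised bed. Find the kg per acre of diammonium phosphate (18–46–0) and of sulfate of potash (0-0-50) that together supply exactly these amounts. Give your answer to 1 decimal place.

With a, b = kg per acre of diammonium phosphate and sulfate of potash:
P₂O₅: 0.46·a + 0·b = 138.43
K₂O: 0·a + 0.5·b = 46.4
Solving simultaneously: a = 300.935, b = 92.8.

300.9 kg diammonium phosphate, 92.8 kg sulfate of potash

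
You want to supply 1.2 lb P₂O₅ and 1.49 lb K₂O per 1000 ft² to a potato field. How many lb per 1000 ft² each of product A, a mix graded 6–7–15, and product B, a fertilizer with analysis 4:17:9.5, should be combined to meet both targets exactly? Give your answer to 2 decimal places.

Per-1000 ft² balance (a = product A, b = product B):
P₂O₅: 0.07·a + 0.17·b = 1.2
K₂O: 0.15·a + 0.095·b = 1.49
Eliminate a: (row1) − 0.07/0.15·(row2) → 0.125667·b = 0.504667, so b = 4.01592.
Back-substitute: a = (1.2 − 0.17·4.01592) / 0.07 = 7.38992.

7.39 lb product A, 4.02 lb product B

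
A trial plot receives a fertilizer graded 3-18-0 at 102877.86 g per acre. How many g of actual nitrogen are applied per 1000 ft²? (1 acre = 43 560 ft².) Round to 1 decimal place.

70.9 g N per thousand sq ft

nitrogen per acre = 102877.86 × 3% = 3086.34 g.
Convert to per 1000 ft²: 3086.34 × 0.0229568 = 70.8525 g.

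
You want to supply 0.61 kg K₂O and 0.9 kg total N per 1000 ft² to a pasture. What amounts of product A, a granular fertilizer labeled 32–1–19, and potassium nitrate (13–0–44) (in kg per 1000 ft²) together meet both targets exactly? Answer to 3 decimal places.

2.728 kg product A, 0.208 kg potassium nitrate

With a, b = kg per 1000 ft² of product A and potassium nitrate:
K₂O: 0.19·a + 0.44·b = 0.61
N: 0.32·a + 0.13·b = 0.9
Eliminate b: (row1) − 0.44/0.13·(row2) → -0.893077·a = -2.43615, so a = 2.72782.
Then b = (0.9 − 0.32·2.72782) / 0.13 = 0.208441.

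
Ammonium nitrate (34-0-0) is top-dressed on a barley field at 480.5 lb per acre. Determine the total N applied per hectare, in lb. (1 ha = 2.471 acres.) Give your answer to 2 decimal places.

403.69 lb N per hectare

nitrogen per acre = 480.5 × 34% = 163.37 lb.
Convert to per hectare: 163.37 × 2.471 = 403.687 lb.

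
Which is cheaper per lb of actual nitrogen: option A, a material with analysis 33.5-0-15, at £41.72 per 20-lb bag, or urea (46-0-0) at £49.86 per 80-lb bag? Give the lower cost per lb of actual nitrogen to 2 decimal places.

£1.35 per lb N (urea)

option A: N per bag = 20 × 33.5% = 6.7 lb; cost = 41.72 / 6.7 = £6.2269/lb N.
urea: N per bag = 80 × 46% = 36.8 lb; cost = 49.86 / 36.8 = £1.3549/lb N.
urea is cheaper.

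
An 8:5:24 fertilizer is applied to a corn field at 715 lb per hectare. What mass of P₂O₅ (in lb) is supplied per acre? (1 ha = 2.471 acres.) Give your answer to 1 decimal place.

P₂O₅ per hectare = 715 × 5% = 35.75 lb.
Convert to per acre: 35.75 × 0.404694 = 14.4678 lb.

14.5 lb P₂O₅ per acre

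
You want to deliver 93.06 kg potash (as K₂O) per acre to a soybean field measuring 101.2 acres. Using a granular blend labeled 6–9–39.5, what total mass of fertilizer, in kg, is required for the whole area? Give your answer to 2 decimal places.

Product per acre = 93.06 / 39.5% = 235.595 kg.
Total product = 235.595 × 101.2 = 23842.208 kg.

23842.21 kg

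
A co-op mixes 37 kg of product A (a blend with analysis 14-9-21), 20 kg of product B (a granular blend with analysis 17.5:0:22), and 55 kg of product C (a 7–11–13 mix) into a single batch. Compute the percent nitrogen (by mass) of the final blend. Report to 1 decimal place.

Total mass = 37 + 20 + 55 = 112 kg.
N mass = 14%×37 + 17.5%×20 + 7%×55 = 12.53 kg.
% N = 12.53 / 112 = 11.1875%.

11.2% N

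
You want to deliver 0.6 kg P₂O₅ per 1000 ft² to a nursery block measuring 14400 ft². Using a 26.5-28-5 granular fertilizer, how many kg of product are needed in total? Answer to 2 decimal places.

Product per 1000 ft² = 0.6 / 28% = 2.14286 kg.
Total product = 2.14286 × 14400 / 1000 = 30.8571 kg.

30.86 kg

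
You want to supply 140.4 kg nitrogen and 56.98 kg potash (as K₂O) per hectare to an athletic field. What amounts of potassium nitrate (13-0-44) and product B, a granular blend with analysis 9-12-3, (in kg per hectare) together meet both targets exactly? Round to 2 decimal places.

25.66 kg potassium nitrate, 1522.93 kg product B

Per-hectare balance (a = potassium nitrate, b = product B):
N: 0.13·a + 0.09·b = 140.4
K₂O: 0.44·a + 0.03·b = 56.98
Eliminate a: (row1) − 0.13/0.44·(row2) → 0.0811364·b = 123.565, so b = 1522.92997.
Back-substitute: a = (140.4 − 0.09·1522.92997) / 0.13 = 25.6639.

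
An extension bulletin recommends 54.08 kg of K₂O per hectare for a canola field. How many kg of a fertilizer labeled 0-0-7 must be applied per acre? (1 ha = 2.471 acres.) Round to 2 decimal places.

312.66 kg of product per acre

Product per hectare = 54.08 / 7% = 772.571 kg.
Convert to per acre: 772.571 × 0.404694 = 312.655 kg.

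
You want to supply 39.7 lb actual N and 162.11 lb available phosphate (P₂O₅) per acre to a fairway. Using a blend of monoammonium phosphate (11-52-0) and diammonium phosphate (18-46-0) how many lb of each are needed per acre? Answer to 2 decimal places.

Let a = lb of monoammonium phosphate, b = lb of diammonium phosphate (per acre).
N: 0.11·a + 0.18·b = 39.7
P₂O₅: 0.52·a + 0.46·b = 162.11
Eliminate a: (row1) − 0.11/0.52·(row2) → 0.0826923·b = 5.4075, so b = 65.393.
Back-substitute: a = (39.7 − 0.18·65.393) / 0.11 = 253.902.

253.90 lb monoammonium phosphate, 65.39 lb diammonium phosphate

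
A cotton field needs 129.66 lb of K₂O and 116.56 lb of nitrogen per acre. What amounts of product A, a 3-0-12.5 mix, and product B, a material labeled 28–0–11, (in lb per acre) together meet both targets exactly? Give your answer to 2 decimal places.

With a, b = lb per acre of product A and product B:
K₂O: 0.125·a + 0.11·b = 129.66
N: 0.03·a + 0.28·b = 116.56
From row1: a = (129.66 − 0.11·b) / 0.125.
Into row2: 0.03·(129.66 − 0.11·b)/0.125 + 0.28·b = 116.56 → b = 336.9148, a = 740.79495.

740.79 lb product A, 336.91 lb product B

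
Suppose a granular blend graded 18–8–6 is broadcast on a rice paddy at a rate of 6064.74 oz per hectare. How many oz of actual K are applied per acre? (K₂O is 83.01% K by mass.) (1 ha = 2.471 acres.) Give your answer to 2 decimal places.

122.24 oz K per acre

K₂O per hectare = 6064.74 × 6% = 363.884 oz.
Elemental K = 363.884 × 0.8301 = 302.06 oz per hectare.
Convert to per acre: 302.06 × 0.404694 = 122.242 oz.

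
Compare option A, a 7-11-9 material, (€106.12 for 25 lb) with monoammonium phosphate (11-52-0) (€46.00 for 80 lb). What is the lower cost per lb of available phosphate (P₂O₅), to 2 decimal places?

€1.11 per lb P₂O₅ (monoammonium phosphate)

option A: P₂O₅ per bag = 25 × 11% = 2.75 lb; cost = 106.12 / 2.75 = €38.5891/lb P₂O₅.
monoammonium phosphate: P₂O₅ per bag = 80 × 52% = 41.6 lb; cost = 46.00 / 41.6 = €1.1058/lb P₂O₅.
monoammonium phosphate is cheaper.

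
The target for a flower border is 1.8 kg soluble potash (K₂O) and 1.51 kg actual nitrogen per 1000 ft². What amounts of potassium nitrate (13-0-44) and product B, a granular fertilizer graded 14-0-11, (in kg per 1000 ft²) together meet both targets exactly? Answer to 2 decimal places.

With a, b = kg per 1000 ft² of potassium nitrate and product B:
K₂O: 0.44·a + 0.11·b = 1.8
N: 0.13·a + 0.14·b = 1.51
Eliminate a: (row1) − 0.44/0.13·(row2) → -0.363846·b = -3.31077, so b = 9.09937.
Back-substitute: a = (1.8 − 0.11·9.09937) / 0.44 = 1.81607.

1.82 kg potassium nitrate, 9.10 kg product B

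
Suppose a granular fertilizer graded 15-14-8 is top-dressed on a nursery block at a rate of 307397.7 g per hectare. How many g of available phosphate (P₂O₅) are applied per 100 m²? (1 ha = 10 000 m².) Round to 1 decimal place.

430.4 g P₂O₅ per hundred sq m

P₂O₅ per hectare = 307397.7 × 14% = 43035.7 g.
Convert to per 100 m²: 43035.7 × 0.01 = 430.357 g.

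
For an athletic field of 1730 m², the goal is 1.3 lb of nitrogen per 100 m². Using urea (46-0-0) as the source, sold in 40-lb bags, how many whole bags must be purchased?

2 bags

Product per 100 m² = 1.3 / 46% = 2.82609 lb.
Total product = 2.82609 × 1730 / 100 = 48.8913 lb.
Bags = ⌈48.8913 / 40⌉ = 2.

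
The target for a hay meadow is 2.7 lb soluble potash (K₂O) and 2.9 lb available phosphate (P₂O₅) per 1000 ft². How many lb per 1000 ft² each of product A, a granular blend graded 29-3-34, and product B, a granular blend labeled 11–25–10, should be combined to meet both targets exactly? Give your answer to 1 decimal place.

Let a = lb of product A, b = lb of product B (per 1000 ft²).
K₂O: 0.34·a + 0.1·b = 2.7
P₂O₅: 0.03·a + 0.25·b = 2.9
Eliminate a: (row1) − 0.34/0.03·(row2) → -2.73333·b = -30.1667, so b = 11.0366.
Back-substitute: a = (2.7 − 0.1·11.0366) / 0.34 = 4.69512.

4.7 lb product A, 11.0 lb product B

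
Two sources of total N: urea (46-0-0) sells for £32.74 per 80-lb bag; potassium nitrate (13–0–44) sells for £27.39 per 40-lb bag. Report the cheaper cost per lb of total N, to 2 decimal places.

urea: N per bag = 80 × 46% = 36.8 lb; cost = 32.74 / 36.8 = £0.8897/lb N.
potassium nitrate: N per bag = 40 × 13% = 5.2 lb; cost = 27.39 / 5.2 = £5.2673/lb N.
urea is cheaper.

£0.89 per lb N (urea)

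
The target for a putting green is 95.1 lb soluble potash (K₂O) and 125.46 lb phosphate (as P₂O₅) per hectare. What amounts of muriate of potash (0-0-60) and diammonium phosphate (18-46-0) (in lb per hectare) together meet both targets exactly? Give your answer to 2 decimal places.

158.50 lb muriate of potash, 272.74 lb diammonium phosphate

With a, b = lb per hectare of muriate of potash and diammonium phosphate:
K₂O: 0.6·a + 0·b = 95.1
P₂O₅: 0·a + 0.46·b = 125.46
Solving simultaneously: a = 158.5, b = 272.739.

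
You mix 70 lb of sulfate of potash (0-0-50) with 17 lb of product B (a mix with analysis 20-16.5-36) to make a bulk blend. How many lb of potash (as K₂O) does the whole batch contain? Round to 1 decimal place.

41.1 lb K₂O

K₂O mass = 50%×70 + 36%×17 = 41.12 lb.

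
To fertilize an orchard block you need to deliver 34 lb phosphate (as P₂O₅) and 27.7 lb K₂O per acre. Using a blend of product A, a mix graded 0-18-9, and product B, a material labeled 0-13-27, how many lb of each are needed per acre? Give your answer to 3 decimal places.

With a, b = lb per acre of product A and product B:
P₂O₅: 0.18·a + 0.13·b = 34
K₂O: 0.09·a + 0.27·b = 27.7
Solving simultaneously: a = 151.1924, b = 52.1951.

151.192 lb product A, 52.195 lb product B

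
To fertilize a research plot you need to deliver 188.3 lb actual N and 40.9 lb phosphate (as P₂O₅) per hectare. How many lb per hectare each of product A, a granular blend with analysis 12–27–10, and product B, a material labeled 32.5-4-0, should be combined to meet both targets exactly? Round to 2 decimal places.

69.45 lb product A, 553.74 lb product B

Let a = lb of product A, b = lb of product B (per hectare).
N: 0.12·a + 0.325·b = 188.3
P₂O₅: 0.27·a + 0.04·b = 40.9
Eliminate a: (row1) − 0.12/0.27·(row2) → 0.307222·b = 170.122, so b = 553.743.
Back-substitute: a = (188.3 − 0.325·553.743) / 0.12 = 69.4454.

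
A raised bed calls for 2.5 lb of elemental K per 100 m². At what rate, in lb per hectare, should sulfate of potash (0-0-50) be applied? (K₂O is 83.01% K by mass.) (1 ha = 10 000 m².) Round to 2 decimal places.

602.34 lb of product per hectare

As K₂O: 2.5 / 0.8301 = 3.01169 lb per 100 m².
Product per 100 m² = 3.01169 / 50% = 6.02337 lb.
Convert to per hectare: 6.02337 × 100 = 602.337 lb.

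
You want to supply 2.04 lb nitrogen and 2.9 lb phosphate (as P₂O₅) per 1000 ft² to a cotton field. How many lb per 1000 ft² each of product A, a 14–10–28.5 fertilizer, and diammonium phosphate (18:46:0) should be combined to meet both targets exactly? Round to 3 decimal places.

8.974 lb product A, 4.353 lb diammonium phosphate

Per-1000 ft² balance (a = product A, b = diammonium phosphate):
N: 0.14·a + 0.18·b = 2.04
P₂O₅: 0.1·a + 0.46·b = 2.9
From row1: a = (2.04 − 0.18·b) / 0.14.
Into row2: 0.1·(2.04 − 0.18·b)/0.14 + 0.46·b = 2.9 → b = 4.35345, a = 8.97414.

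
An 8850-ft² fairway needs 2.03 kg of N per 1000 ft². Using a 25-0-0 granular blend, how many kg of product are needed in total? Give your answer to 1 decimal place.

71.9 kg

Product per 1000 ft² = 2.03 / 25% = 8.12 kg.
Total product = 8.12 × 8850 / 1000 = 71.862 kg.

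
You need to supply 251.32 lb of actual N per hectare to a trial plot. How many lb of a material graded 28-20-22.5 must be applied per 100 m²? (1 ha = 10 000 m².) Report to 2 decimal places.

Product per hectare = 251.32 / 28% = 897.571 lb.
Convert to per 100 m²: 897.571 × 0.01 = 8.97571 lb.

8.98 lb of product per hundred sq m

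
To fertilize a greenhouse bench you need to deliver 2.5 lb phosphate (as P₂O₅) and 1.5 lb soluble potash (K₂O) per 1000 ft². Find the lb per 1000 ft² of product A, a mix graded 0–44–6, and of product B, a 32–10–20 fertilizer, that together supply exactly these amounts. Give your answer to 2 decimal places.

With a, b = lb per 1000 ft² of product A and product B:
P₂O₅: 0.44·a + 0.1·b = 2.5
K₂O: 0.06·a + 0.2·b = 1.5
From row1: a = (2.5 − 0.1·b) / 0.44.
Into row2: 0.06·(2.5 − 0.1·b)/0.44 + 0.2·b = 1.5 → b = 6.21951, a = 4.26829.

4.27 lb product A, 6.22 lb product B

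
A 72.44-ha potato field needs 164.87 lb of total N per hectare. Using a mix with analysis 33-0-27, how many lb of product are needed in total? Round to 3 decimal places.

36191.463 lb

Product per hectare = 164.87 / 33% = 499.606 lb.
Total product = 499.606 × 72.44 = 36191.46303 lb.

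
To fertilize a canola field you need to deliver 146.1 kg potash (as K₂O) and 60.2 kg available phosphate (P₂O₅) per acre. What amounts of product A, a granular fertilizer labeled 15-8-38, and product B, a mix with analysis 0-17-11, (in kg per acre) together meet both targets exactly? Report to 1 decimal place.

326.4 kg product A, 200.5 kg product B

Per-acre balance (a = product A, b = product B):
K₂O: 0.38·a + 0.11·b = 146.1
P₂O₅: 0.08·a + 0.17·b = 60.2
Solving simultaneously: a = 326.434, b = 200.502.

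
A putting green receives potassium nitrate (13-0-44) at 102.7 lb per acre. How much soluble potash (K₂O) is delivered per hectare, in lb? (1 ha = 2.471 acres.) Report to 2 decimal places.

111.66 lb K₂O per hectare

K₂O per acre = 102.7 × 44% = 45.188 lb.
Convert to per hectare: 45.188 × 2.471 = 111.6595 lb.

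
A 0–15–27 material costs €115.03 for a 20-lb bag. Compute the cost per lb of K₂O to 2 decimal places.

K₂O in bag = 20 × 27% = 5.4 lb.
Cost per lb K₂O = €115.03 / 5.4 = €21.3019.

€21.30 per lb K₂O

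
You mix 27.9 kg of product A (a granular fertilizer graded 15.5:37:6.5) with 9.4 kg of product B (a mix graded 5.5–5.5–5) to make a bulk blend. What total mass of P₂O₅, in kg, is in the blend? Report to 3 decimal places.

P₂O₅ mass = 37%×27.9 + 5.5%×9.4 = 10.84 kg.

10.840 kg P₂O₅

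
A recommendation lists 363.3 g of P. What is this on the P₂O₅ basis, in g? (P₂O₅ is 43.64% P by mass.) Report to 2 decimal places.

P₂O₅ = 363.3 / 0.4364 = 832.493 g.

832.49 g P₂O₅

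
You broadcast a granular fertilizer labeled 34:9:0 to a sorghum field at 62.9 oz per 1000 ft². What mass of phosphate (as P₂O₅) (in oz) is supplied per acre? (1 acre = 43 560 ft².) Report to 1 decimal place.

246.6 oz P₂O₅ per acre

P₂O₅ per 1000 ft² = 62.9 × 9% = 5.661 oz.
Convert to per acre: 5.661 × 43.56 = 246.593 oz.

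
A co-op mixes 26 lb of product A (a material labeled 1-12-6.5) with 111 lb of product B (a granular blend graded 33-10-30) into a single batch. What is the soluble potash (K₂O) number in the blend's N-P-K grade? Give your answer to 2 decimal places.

25.54% K₂O

Total mass = 26 + 111 = 137 lb.
K₂O mass = 6.5%×26 + 30%×111 = 34.99 lb.
% K₂O = 34.99 / 137 = 25.5401%.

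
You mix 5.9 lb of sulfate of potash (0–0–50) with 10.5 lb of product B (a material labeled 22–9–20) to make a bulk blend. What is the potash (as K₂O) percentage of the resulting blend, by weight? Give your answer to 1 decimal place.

30.8% K₂O

Total mass = 5.9 + 10.5 = 16.4 lb.
K₂O mass = 50%×5.9 + 20%×10.5 = 5.05 lb.
% K₂O = 5.05 / 16.4 = 30.7927%.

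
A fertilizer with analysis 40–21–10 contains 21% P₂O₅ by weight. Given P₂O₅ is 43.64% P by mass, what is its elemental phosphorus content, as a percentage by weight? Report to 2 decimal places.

9.16% P

%P = 21 × 0.4364 = 9.1644%.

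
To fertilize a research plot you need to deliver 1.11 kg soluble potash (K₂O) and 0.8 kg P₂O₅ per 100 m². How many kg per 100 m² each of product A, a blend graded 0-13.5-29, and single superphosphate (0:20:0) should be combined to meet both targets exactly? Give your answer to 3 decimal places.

3.828 kg product A, 1.416 kg single superphosphate

Per-100 m² balance (a = product A, b = single superphosphate):
K₂O: 0.29·a + 0·b = 1.11
P₂O₅: 0.135·a + 0.2·b = 0.8
From row1: a = (1.11 − 0·b) / 0.29.
Into row2: 0.135·(1.11 − 0·b)/0.29 + 0.2·b = 0.8 → b = 1.41638, a = 3.82759.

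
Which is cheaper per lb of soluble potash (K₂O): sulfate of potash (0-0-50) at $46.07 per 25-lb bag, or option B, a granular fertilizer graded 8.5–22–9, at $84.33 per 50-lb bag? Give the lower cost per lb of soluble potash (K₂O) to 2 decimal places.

sulfate of potash: K₂O per bag = 25 × 50% = 12.5 lb; cost = 46.07 / 12.5 = $3.6856/lb K₂O.
option B: K₂O per bag = 50 × 9% = 4.5 lb; cost = 84.33 / 4.5 = $18.7400/lb K₂O.
sulfate of potash is cheaper.

$3.69 per lb K₂O (sulfate of potash)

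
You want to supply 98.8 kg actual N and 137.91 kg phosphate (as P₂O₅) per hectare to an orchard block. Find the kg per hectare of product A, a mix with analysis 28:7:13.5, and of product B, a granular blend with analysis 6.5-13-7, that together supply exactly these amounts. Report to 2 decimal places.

121.82 kg product A, 995.25 kg product B

Per-hectare balance (a = product A, b = product B):
N: 0.28·a + 0.065·b = 98.8
P₂O₅: 0.07·a + 0.13·b = 137.91
From row1: a = (98.8 − 0.065·b) / 0.28.
Into row2: 0.07·(98.8 − 0.065·b)/0.28 + 0.13·b = 137.91 → b = 995.253, a = 121.816.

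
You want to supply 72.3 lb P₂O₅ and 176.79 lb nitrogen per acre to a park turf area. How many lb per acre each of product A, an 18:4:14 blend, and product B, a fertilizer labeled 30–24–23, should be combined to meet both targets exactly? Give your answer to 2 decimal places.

With a, b = lb per acre of product A and product B:
P₂O₅: 0.04·a + 0.24·b = 72.3
N: 0.18·a + 0.3·b = 176.79
Eliminate b: (row1) − 0.24/0.3·(row2) → -0.104·a = -69.132, so a = 664.731.
Then b = (176.79 − 0.18·664.731) / 0.3 = 190.462.

664.73 lb product A, 190.46 lb product B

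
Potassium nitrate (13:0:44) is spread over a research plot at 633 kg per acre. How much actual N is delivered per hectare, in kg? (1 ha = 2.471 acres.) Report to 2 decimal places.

nitrogen per acre = 633 × 13% = 82.29 kg.
Convert to per hectare: 82.29 × 2.471 = 203.339 kg.

203.34 kg N per hectare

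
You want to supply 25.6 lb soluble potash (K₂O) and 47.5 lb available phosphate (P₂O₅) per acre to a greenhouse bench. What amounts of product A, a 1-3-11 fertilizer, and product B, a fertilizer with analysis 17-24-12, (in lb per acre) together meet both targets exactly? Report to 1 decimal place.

19.5 lb product A, 195.5 lb product B

Let a = lb of product A, b = lb of product B (per acre).
K₂O: 0.11·a + 0.12·b = 25.6
P₂O₅: 0.03·a + 0.24·b = 47.5
Eliminate a: (row1) − 0.11/0.03·(row2) → -0.76·b = -148.567, so b = 195.482.
Back-substitute: a = (25.6 − 0.12·195.482) / 0.11 = 19.4737.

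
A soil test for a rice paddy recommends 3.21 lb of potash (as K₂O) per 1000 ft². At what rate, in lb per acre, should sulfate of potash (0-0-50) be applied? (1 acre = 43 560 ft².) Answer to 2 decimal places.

279.66 lb of product per acre

Product per 1000 ft² = 3.21 / 50% = 6.42 lb.
Convert to per acre: 6.42 × 43.56 = 279.655 lb.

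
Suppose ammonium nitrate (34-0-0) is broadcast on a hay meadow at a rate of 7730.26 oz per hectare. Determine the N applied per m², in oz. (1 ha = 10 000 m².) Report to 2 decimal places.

0.26 oz N per sq m

nitrogen per hectare = 7730.26 × 34% = 2628.29 oz.
Convert to per m²: 2628.29 × 0.0001 = 0.262829 oz.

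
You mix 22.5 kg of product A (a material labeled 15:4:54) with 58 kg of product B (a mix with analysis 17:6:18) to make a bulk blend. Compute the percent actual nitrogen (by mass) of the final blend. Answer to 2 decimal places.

16.44% N

Total mass = 22.5 + 58 = 80.5 kg.
N mass = 15%×22.5 + 17%×58 = 13.235 kg.
% N = 13.235 / 80.5 = 16.441%.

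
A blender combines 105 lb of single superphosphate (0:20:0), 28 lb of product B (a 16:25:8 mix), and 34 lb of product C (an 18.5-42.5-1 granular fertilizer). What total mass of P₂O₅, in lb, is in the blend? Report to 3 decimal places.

P₂O₅ mass = 20%×105 + 25%×28 + 42.5%×34 = 42.45 lb.

42.450 lb P₂O₅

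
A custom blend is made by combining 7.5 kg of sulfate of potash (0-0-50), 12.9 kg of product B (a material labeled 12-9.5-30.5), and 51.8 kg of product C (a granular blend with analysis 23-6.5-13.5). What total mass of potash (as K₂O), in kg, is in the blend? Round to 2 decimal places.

14.68 kg K₂O

K₂O mass = 50%×7.5 + 30.5%×12.9 + 13.5%×51.8 = 14.6775 kg.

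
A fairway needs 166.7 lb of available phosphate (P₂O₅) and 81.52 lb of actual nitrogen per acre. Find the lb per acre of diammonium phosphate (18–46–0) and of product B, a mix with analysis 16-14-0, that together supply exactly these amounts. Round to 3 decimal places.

With a, b = lb per acre of diammonium phosphate and product B:
P₂O₅: 0.46·a + 0.14·b = 166.7
N: 0.18·a + 0.16·b = 81.52
Solving simultaneously: a = 315.2727, b = 154.8182.

315.273 lb diammonium phosphate, 154.818 lb product B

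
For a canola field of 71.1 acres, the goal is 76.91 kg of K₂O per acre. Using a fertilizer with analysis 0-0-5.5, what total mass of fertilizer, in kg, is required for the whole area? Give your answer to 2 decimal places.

99423.65 kg

Product per acre = 76.91 / 5.5% = 1398.36 kg.
Total product = 1398.36 × 71.1 = 99423.6545 kg.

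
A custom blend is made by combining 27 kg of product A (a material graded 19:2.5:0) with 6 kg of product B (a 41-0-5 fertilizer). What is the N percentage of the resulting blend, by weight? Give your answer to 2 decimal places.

Total mass = 27 + 6 = 33 kg.
N mass = 19%×27 + 41%×6 = 7.59 kg.
% N = 7.59 / 33 = 23%.

23.00% N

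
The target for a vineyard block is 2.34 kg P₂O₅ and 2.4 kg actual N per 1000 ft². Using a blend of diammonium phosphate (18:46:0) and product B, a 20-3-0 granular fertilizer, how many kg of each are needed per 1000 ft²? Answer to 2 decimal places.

With a, b = kg per 1000 ft² of diammonium phosphate and product B:
P₂O₅: 0.46·a + 0.03·b = 2.34
N: 0.18·a + 0.2·b = 2.4
From row1: a = (2.34 − 0.03·b) / 0.46.
Into row2: 0.18·(2.34 − 0.03·b)/0.46 + 0.2·b = 2.4 → b = 7.88453, a = 4.57275.

4.57 kg diammonium phosphate, 7.88 kg product B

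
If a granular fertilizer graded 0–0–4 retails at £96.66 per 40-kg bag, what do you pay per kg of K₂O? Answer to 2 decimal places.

£60.41 per kg K₂O

K₂O in bag = 40 × 4% = 1.6 kg.
Cost per kg K₂O = £96.66 / 1.6 = £60.4125.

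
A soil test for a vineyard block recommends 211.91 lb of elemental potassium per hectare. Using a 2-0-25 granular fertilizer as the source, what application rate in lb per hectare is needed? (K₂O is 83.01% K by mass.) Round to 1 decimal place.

1021.1 lb of product per hectare

As K₂O: 211.91 / 0.8301 = 255.282 lb per hectare.
Product per hectare = 255.282 / 25% = 1021.13 lb.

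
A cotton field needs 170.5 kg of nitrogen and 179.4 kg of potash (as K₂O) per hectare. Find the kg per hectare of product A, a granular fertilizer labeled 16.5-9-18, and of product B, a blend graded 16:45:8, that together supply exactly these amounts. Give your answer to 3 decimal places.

Let a = kg of product A, b = kg of product B (per hectare).
N: 0.165·a + 0.16·b = 170.5
K₂O: 0.18·a + 0.08·b = 179.4
Eliminate a: (row1) − 0.165/0.18·(row2) → 0.0866667·b = 6.05, so b = 69.8077.
Back-substitute: a = (170.5 − 0.16·69.8077) / 0.165 = 965.64103.

965.641 kg product A, 69.808 kg product B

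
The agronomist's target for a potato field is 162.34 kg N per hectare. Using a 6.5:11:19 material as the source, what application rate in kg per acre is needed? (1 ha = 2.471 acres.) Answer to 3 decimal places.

Product per hectare = 162.34 / 6.5% = 2497.54 kg.
Convert to per acre: 2497.54 × 0.404694 = 1010.73997 kg.

1010.740 kg of product per acre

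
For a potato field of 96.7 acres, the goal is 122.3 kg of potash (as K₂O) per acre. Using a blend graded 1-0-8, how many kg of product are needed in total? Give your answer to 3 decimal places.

Product per acre = 122.3 / 8% = 1528.75 kg.
Total product = 1528.75 × 96.7 = 147830.125 kg.

147830.125 kg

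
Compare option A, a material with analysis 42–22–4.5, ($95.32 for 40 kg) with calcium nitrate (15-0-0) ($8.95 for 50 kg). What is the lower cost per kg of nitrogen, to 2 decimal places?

option A: N per bag = 40 × 42% = 16.8 kg; cost = 95.32 / 16.8 = $5.6738/kg N.
calcium nitrate: N per bag = 50 × 15% = 7.5 kg; cost = 8.95 / 7.5 = $1.1933/kg N.
calcium nitrate is cheaper.

$1.19 per kg N (calcium nitrate)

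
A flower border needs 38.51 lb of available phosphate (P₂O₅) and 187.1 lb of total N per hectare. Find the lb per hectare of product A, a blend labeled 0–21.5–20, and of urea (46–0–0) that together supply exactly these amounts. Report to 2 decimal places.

179.12 lb product A, 406.74 lb urea

Let a = lb of product A, b = lb of urea (per hectare).
P₂O₅: 0.215·a + 0·b = 38.51
N: 0·a + 0.46·b = 187.1
Solving simultaneously: a = 179.116, b = 406.739.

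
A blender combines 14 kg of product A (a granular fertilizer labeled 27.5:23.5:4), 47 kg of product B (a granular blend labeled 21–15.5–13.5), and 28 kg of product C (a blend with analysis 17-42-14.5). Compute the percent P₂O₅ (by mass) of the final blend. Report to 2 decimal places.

Total mass = 14 + 47 + 28 = 89 kg.
P₂O₅ mass = 23.5%×14 + 15.5%×47 + 42%×28 = 22.335 kg.
% P₂O₅ = 22.335 / 89 = 25.0955%.

25.10% P₂O₅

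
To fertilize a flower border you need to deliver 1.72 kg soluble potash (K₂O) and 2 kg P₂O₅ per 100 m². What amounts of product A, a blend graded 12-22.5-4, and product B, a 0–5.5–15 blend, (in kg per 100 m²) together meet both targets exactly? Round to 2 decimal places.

6.51 kg product A, 9.73 kg product B

Let a = kg of product A, b = kg of product B (per 100 m²).
K₂O: 0.04·a + 0.15·b = 1.72
P₂O₅: 0.225·a + 0.055·b = 2
From row1: a = (1.72 − 0.15·b) / 0.04.
Into row2: 0.225·(1.72 − 0.15·b)/0.04 + 0.055·b = 2 → b = 9.73059, a = 6.5103.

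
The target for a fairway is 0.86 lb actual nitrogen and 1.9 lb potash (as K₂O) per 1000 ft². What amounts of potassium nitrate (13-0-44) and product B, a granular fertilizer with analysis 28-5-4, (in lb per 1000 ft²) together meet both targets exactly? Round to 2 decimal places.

4.22 lb potassium nitrate, 1.11 lb product B

With a, b = lb per 1000 ft² of potassium nitrate and product B:
N: 0.13·a + 0.28·b = 0.86
K₂O: 0.44·a + 0.04·b = 1.9
From row1: a = (0.86 − 0.28·b) / 0.13.
Into row2: 0.44·(0.86 − 0.28·b)/0.13 + 0.04·b = 1.9 → b = 1.11356, a = 4.21695.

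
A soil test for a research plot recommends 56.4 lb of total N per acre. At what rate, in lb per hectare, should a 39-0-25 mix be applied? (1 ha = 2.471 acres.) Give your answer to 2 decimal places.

357.34 lb of product per hectare

Product per acre = 56.4 / 39% = 144.615 lb.
Convert to per hectare: 144.615 × 2.471 = 357.3446 lb.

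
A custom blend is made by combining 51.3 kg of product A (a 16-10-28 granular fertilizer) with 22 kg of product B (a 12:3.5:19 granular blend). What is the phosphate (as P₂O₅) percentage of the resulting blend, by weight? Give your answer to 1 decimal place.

8.0% P₂O₅

Total mass = 51.3 + 22 = 73.3 kg.
P₂O₅ mass = 10%×51.3 + 3.5%×22 = 5.9 kg.
% P₂O₅ = 5.9 / 73.3 = 8.04911%.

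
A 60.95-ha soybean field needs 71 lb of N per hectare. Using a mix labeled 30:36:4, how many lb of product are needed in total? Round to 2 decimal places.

14424.83 lb

Product per hectare = 71 / 30% = 236.667 lb.
Total product = 236.667 × 60.95 = 14424.833 lb.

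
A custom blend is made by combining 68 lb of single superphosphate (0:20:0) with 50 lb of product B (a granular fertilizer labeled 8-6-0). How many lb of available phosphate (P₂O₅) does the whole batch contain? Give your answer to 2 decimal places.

P₂O₅ mass = 20%×68 + 6%×50 = 16.6 lb.

16.60 lb P₂O₅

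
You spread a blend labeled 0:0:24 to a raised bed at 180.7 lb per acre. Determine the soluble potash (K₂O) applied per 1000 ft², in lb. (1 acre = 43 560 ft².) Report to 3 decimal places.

K₂O per acre = 180.7 × 24% = 43.368 lb.
Convert to per 1000 ft²: 43.368 × 0.0229568 = 0.995592 lb.

0.996 lb K₂O per thousand sq ft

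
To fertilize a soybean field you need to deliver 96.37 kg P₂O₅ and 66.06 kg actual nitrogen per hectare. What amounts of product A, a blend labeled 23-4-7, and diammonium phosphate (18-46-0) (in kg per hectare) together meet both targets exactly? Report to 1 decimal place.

132.3 kg product A, 198.0 kg diammonium phosphate

With a, b = kg per hectare of product A and diammonium phosphate:
P₂O₅: 0.04·a + 0.46·b = 96.37
N: 0.23·a + 0.18·b = 66.06
From row1: a = (96.37 − 0.46·b) / 0.04.
Into row2: 0.23·(96.37 − 0.46·b)/0.04 + 0.18·b = 66.06 → b = 197.999, a = 132.262.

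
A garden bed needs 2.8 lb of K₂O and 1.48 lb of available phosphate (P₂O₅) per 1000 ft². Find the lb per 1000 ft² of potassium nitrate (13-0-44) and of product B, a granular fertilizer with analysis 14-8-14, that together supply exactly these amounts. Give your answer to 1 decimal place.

Let a = lb of potassium nitrate, b = lb of product B (per 1000 ft²).
K₂O: 0.44·a + 0.14·b = 2.8
P₂O₅: 0·a + 0.08·b = 1.48
Solving simultaneously: a = 0.477273, b = 18.5.

0.5 lb potassium nitrate, 18.5 lb product B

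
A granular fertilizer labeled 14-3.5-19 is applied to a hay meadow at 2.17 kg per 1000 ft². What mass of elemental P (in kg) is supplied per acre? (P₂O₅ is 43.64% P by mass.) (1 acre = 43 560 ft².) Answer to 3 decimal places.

1.444 kg P per acre

P₂O₅ per 1000 ft² = 2.17 × 3.5% = 0.07595 kg.
Elemental P = 0.07595 × 0.4364 = 0.0331446 kg per 1000 ft².
Convert to per acre: 0.0331446 × 43.56 = 1.44378 kg.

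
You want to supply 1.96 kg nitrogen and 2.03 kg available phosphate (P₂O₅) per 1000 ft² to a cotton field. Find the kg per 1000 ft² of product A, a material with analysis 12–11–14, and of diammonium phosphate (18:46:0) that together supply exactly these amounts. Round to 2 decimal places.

15.15 kg product A, 0.79 kg diammonium phosphate

With a, b = kg per 1000 ft² of product A and diammonium phosphate:
N: 0.12·a + 0.18·b = 1.96
P₂O₅: 0.11·a + 0.46·b = 2.03
Eliminate a: (row1) − 0.12/0.11·(row2) → -0.321818·b = -0.254545, so b = 0.79096.
Back-substitute: a = (1.96 − 0.18·0.79096) / 0.12 = 15.1469.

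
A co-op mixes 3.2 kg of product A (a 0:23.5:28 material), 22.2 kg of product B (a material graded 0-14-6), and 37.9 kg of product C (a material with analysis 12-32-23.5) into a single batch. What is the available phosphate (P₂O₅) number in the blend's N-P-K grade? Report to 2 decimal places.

Total mass = 3.2 + 22.2 + 37.9 = 63.3 kg.
P₂O₅ mass = 23.5%×3.2 + 14%×22.2 + 32%×37.9 = 15.988 kg.
% P₂O₅ = 15.988 / 63.3 = 25.2575%.

25.26% P₂O₅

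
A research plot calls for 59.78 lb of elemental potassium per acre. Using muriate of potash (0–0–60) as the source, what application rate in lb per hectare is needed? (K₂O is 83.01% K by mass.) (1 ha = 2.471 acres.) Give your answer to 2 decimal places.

As K₂O: 59.78 / 0.8301 = 72.0154 lb per acre.
Product per acre = 72.0154 / 60% = 120.026 lb.
Convert to per hectare: 120.026 × 2.471 = 296.584 lb.

296.58 lb of product per hectare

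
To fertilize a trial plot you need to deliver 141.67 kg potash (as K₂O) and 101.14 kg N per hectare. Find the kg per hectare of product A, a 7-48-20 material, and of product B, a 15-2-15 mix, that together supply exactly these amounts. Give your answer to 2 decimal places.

311.77 kg product A, 528.77 kg product B

With a, b = kg per hectare of product A and product B:
K₂O: 0.2·a + 0.15·b = 141.67
N: 0.07·a + 0.15·b = 101.14
Solving simultaneously: a = 311.769, b = 528.774.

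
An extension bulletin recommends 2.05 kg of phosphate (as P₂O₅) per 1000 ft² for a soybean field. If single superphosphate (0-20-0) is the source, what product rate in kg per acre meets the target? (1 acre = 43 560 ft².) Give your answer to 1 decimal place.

446.5 kg of product per acre

Product per 1000 ft² = 2.05 / 20% = 10.25 kg.
Convert to per acre: 10.25 × 43.56 = 446.49 kg.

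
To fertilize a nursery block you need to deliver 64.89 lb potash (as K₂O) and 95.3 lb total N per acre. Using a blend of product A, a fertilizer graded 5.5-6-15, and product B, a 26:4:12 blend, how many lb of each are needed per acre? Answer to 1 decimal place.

167.8 lb product A, 331.1 lb product B

Let a = lb of product A, b = lb of product B (per acre).
K₂O: 0.15·a + 0.12·b = 64.89
N: 0.055·a + 0.26·b = 95.3
From row1: a = (64.89 − 0.12·b) / 0.15.
Into row2: 0.055·(64.89 − 0.12·b)/0.15 + 0.26·b = 95.3 → b = 331.051, a = 167.759.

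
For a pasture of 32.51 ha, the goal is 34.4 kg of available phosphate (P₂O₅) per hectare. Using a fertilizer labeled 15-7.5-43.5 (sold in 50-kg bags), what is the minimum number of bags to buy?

299 bags

Product per hectare = 34.4 / 7.5% = 458.667 kg.
Total product = 458.667 × 32.51 = 14911.3 kg.
Bags = ⌈14911.3 / 50⌉ = 299.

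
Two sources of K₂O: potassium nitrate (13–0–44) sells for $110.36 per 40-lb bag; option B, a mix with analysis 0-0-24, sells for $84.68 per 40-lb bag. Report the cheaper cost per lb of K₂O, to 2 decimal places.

$6.27 per lb K₂O (potassium nitrate)

potassium nitrate: K₂O per bag = 40 × 44% = 17.6 lb; cost = 110.36 / 17.6 = $6.2705/lb K₂O.
option B: K₂O per bag = 40 × 24% = 9.6 lb; cost = 84.68 / 9.6 = $8.8208/lb K₂O.
potassium nitrate is cheaper.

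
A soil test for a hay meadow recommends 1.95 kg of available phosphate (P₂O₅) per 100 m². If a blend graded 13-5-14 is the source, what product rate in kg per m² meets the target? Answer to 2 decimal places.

0.39 kg of product per sq m

Product per 100 m² = 1.95 / 5% = 39 kg.
Convert to per m²: 39 × 0.01 = 0.39 kg.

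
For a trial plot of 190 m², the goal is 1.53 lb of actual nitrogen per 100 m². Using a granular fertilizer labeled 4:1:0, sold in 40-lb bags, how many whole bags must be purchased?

2 bags

Product per 100 m² = 1.53 / 4% = 38.25 lb.
Total product = 38.25 × 190 / 100 = 72.675 lb.
Bags = ⌈72.675 / 40⌉ = 2.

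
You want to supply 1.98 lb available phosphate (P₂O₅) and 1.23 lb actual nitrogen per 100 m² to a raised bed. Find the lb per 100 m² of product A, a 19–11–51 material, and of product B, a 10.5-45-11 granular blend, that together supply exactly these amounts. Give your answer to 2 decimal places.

With a, b = lb per 100 m² of product A and product B:
P₂O₅: 0.11·a + 0.45·b = 1.98
N: 0.19·a + 0.105·b = 1.23
From row1: a = (1.98 − 0.45·b) / 0.11.
Into row2: 0.19·(1.98 − 0.45·b)/0.11 + 0.105·b = 1.23 → b = 3.25761, a = 4.67343.

4.67 lb product A, 3.26 lb product B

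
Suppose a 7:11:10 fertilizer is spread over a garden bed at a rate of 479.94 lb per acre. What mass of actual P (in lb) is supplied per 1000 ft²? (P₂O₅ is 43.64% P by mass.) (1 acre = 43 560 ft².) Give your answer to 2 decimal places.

P₂O₅ per acre = 479.94 × 11% = 52.7934 lb.
Elemental P = 52.7934 × 0.4364 = 23.039 lb per acre.
Convert to per 1000 ft²: 23.039 × 0.0229568 = 0.528904 lb.

0.53 lb P per thousand sq ft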